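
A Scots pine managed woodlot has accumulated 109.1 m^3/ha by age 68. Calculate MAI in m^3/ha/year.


Formula: MAI = Total Volume / Stand Age
MAI = 109.1 m^3/ha / 68 years
MAI = 1.6 m^3/ha/year

1.6


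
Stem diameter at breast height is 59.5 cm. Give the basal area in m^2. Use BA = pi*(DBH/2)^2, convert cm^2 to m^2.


Formula: BA = pi * (DBH/2)^2 / 10000  (cm^2 to m^2)
Radius = DBH/2 = 59.5/2 = 29.75 cm
BA = pi * 29.75^2 / 10000
   = 2780.5058 cm^2 / 10000
   = 0.2781 m^2

0.2781


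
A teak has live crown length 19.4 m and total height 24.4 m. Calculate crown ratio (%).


Formula: Crown Ratio = (Crown Length / Total Height) * 100
CR = (19.4 m / 24.4 m) * 100
CR = 0.7951 * 100 = 79.5%

79.5


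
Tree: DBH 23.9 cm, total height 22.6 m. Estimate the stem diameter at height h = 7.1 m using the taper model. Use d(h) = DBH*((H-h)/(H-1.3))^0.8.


Taper: d(h) = DBH * ((H - h) / (H - 1.3))^0.8
Numerator = H - h = 22.6 - 7.1 = 15.5 m
Denominator = H - 1.3 = 22.6 - 1.3 = 21.3 m
Ratio = 15.5 / 21.3 = 0.7277
d = 23.9 * 0.7277^0.8 = 18.5 cm

18.5


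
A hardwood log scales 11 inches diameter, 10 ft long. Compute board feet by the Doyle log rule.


Doyle: BF = (D - 4)^2 * L / 16
Adjusted diameter = 11 - 4 = 7 in
(D-4)^2 = 7^2 = 49
BF = 49 * 10 / 16 = 31 BF

31


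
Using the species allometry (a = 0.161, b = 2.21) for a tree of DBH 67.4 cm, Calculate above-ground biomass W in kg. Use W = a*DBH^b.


Formula: W = a * DBH^b  (allometric power law)
DBH^b = 67.4^2.21 = 10998.6244
W = 0.161 * 10998.6244 = 1770.8 kg

1770.8


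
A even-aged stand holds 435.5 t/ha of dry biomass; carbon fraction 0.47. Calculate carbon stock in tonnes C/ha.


Formula: Carbon Stock = Biomass * Carbon Fraction
C = 435.5 t/ha * 0.47
C = 204.7 t C/ha

204.7


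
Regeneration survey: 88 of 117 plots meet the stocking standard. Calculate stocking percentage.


Formula: Stocking % = stocked plots / total plots * 100
Stocking = 88 / 117 * 100
Stocking = 0.7521 * 100 = 75.2%

75.2


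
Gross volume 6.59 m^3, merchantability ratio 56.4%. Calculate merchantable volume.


Formula: MV = V_total * (merchantable_pct / 100)
Merchantable fraction = 56.4% / 100 = 0.564
MV = 6.59 m^3 * 0.564 = 3.717 m^3

3.717


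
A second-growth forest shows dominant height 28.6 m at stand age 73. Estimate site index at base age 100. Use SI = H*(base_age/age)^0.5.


Formula: SI = H_dom * (base_age / age)^0.5
Age ratio = 100 / 73 = 1.36986
sqrt(age_ratio) = 1.17041
SI = 28.6 * 1.17041 = 33.5 m

33.5


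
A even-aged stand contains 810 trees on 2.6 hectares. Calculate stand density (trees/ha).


Formula: Stand Density = N_trees / Area_ha
Density = 810 trees / 2.6 ha
Density = 312 trees/ha

312


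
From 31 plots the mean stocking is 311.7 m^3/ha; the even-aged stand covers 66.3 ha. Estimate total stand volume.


Formula: Total Volume = Mean Volume per ha * Total Area
Total Volume = 311.7 m^3/ha * 66.3 ha
Total Volume = 20666 m^3

20666


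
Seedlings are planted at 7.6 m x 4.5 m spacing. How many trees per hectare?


Formula: TPH = 10000 m^2/ha / (spacing_x * spacing_y)
Area per tree = 7.6 m * 4.5 m = 34.2 m^2
TPH = 10000 / 34.2 = 292 trees/ha

292


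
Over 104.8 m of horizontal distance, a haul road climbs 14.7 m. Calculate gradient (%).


Formula: Gradient = rise / run * 100
Gradient = 14.7 / 104.8 * 100 = 14.0%

14.0


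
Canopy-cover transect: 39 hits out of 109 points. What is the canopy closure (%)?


Formula: Canopy closure = covered points / total points * 100
Closure = 39 / 109 * 100
Closure = 0.3578 * 100 = 35.8%

35.8


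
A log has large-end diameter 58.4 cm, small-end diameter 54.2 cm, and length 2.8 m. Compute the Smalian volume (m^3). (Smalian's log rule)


Smalian: V = (A1 + A2)/2 * L,  A = pi*(D/200)^2
A1 = pi*(58.4/200)^2 = 0.267865 m^2
A2 = pi*(54.2/200)^2 = 0.230722 m^2
V = (0.267865+0.230722)/2*2.8 = 0.698 m^3

0.698


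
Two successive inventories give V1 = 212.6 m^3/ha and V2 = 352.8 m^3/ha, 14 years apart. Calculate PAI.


Formula: PAI = (V_T2 - V_T1) / (T2 - T1)
Volume increment = 352.8 - 212.6 = 140.2 m^3/ha
PAI = 140.2 / 14 = 10.01 m^3/ha/year

10.01


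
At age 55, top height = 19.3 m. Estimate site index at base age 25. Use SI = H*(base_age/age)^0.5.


Formula: SI = H_dom * (base_age / age)^0.5
Age ratio = 25 / 55 = 0.45455
sqrt(age_ratio) = 0.6742
SI = 19.3 * 0.6742 = 13.0 m

13.0


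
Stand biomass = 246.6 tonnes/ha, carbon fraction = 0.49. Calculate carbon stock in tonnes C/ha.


Formula: Carbon Stock = Biomass * Carbon Fraction
C = 246.6 t/ha * 0.49
C = 120.8 t C/ha

120.8


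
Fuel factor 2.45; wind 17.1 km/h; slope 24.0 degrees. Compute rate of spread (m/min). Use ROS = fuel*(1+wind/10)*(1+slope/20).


Formula: ROS = fuel * (1 + wind/10) * (1 + slope/20)
Wind factor = 1 + 17.1/10 = 2.71
Slope factor = 1 + 24.0/20 = 2.2
ROS = 2.45 * 2.71 * 2.2 = 14.61 m/min

14.61


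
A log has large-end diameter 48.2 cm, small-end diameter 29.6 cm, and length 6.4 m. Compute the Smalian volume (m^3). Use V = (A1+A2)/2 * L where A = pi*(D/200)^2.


Smalian: V = (A1 + A2)/2 * L,  A = pi*(D/200)^2
A1 = pi*(48.2/200)^2 = 0.182467 m^2
A2 = pi*(29.6/200)^2 = 0.068813 m^2
V = (0.182467+0.068813)/2*6.4 = 0.8041 m^3

0.8041


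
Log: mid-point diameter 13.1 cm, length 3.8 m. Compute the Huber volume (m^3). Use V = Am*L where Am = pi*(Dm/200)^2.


Huber: V = Am * L,  Am = pi*(Dm/200)^2
Am = pi*(13.1/200)^2 = 0.013478 m^2
V = 0.013478*3.8 = 0.0512 m^3

0.0512


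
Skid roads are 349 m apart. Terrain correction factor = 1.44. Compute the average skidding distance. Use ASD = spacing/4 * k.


Formula: ASD = (spacing / 4) * correction
Uncorrected distance = spacing / 4 = 349 / 4 = 87.25 m
ASD = 87.25 * 1.44 = 126 m

126


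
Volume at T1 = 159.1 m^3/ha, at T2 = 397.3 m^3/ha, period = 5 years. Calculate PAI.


Formula: PAI = (V_T2 - V_T1) / (T2 - T1)
Volume increment = 397.3 - 159.1 = 238.2 m^3/ha
PAI = 238.2 / 5 = 47.64 m^3/ha/year

47.64


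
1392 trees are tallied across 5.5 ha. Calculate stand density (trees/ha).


Formula: Stand Density = N_trees / Area_ha
Density = 1392 trees / 5.5 ha
Density = 253 trees/ha

253


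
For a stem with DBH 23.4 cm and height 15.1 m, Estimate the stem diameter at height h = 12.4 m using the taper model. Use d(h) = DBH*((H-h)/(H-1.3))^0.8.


Taper: d(h) = DBH * ((H - h) / (H - 1.3))^0.8
Numerator = H - h = 15.1 - 12.4 = 2.7 m
Denominator = H - 1.3 = 15.1 - 1.3 = 13.8 m
Ratio = 2.7 / 13.8 = 0.19565
d = 23.4 * 0.19565^0.8 = 6.3 cm

6.3


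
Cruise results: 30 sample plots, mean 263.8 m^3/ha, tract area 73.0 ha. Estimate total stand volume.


Formula: Total Volume = Mean Volume per ha * Total Area
Total Volume = 263.8 m^3/ha * 73.0 ha
Total Volume = 19257 m^3

19257


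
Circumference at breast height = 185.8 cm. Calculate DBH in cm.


Formula: DBH = C / pi
DBH = 185.8 / pi
pi = 3.14159...
DBH = 59.1 cm

59.1


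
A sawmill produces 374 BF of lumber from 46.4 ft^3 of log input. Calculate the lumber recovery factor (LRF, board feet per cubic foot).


Formula: LRF = Lumber Output (BF) / Log Input (ft^3)
LRF = 374 BF / 46.4 ft^3
LRF = 8.06 BF/ft^3

8.06


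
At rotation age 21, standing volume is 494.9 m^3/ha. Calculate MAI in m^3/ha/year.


Formula: MAI = Total Volume / Stand Age
MAI = 494.9 m^3/ha / 21 years
MAI = 23.57 m^3/ha/year

23.57


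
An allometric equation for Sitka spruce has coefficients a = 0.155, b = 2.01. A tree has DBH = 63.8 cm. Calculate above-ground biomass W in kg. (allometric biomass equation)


Formula: W = a * DBH^b  (allometric power law)
DBH^b = 63.8^2.01 = 4243.1615
W = 0.155 * 4243.1615 = 657.7 kg

657.7


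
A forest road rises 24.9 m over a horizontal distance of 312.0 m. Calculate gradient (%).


Formula: Gradient = rise / run * 100
Gradient = 24.9 / 312.0 * 100 = 8.0%

8.0


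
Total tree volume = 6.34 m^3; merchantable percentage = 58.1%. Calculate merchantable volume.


Formula: MV = V_total * (merchantable_pct / 100)
Merchantable fraction = 58.1% / 100 = 0.581
MV = 6.34 m^3 * 0.581 = 3.684 m^3

3.684


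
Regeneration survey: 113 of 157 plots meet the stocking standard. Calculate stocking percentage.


Formula: Stocking % = stocked plots / total plots * 100
Stocking = 113 / 157 * 100
Stocking = 0.7197 * 100 = 72.0%

72.0


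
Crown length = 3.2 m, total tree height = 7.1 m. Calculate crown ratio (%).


Formula: Crown Ratio = (Crown Length / Total Height) * 100
CR = (3.2 m / 7.1 m) * 100
CR = 0.4507 * 100 = 45.1%

45.1


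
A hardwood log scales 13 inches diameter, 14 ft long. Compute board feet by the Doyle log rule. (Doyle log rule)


Doyle: BF = (D - 4)^2 * L / 16
Adjusted diameter = 13 - 4 = 9 in
(D-4)^2 = 9^2 = 81
BF = 81 * 14 / 16 = 71 BF

71


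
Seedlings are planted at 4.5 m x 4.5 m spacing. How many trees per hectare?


Formula: TPH = 10000 m^2/ha / (spacing_x * spacing_y)
Area per tree = 4.5 m * 4.5 m = 20.25 m^2
TPH = 10000 / 20.25 = 494 trees/ha

494


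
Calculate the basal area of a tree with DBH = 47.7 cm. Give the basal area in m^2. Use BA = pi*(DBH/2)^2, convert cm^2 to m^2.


Formula: BA = pi * (DBH/2)^2 / 10000  (cm^2 to m^2)
Radius = DBH/2 = 47.7/2 = 23.85 cm
BA = pi * 23.85^2 / 10000
   = 1787.0086 cm^2 / 10000
   = 0.1787 m^2

0.1787


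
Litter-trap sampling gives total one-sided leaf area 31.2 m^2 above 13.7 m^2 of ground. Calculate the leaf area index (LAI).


Formula: LAI = total leaf area / ground area  (dimensionless)
LAI = 31.2 m^2 / 13.7 m^2
LAI = 2.28

2.28


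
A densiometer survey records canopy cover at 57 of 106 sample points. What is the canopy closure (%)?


Formula: Canopy closure = covered points / total points * 100
Closure = 57 / 106 * 100
Closure = 0.5377 * 100 = 53.8%

53.8


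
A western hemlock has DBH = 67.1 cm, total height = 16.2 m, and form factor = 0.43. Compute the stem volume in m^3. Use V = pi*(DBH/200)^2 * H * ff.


Formula: V = pi * (DBH/200)^2 * H * ff
Radius = DBH/200 = 67.1/200 = 0.3355 m
Radius^2 = 0.3355^2 = 0.11256025 m^2
V = pi * 0.11256025 * 16.2 * 0.43
V = 2.463 m^3

2.463


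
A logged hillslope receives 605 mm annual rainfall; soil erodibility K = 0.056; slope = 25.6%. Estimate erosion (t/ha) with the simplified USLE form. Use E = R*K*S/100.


Formula: E = R * K * S / 100  (simplified USLE)
R * K = 605 * 0.056 = 33.88
E = 33.88 * 25.6 / 100 = 8.67 t/ha

8.67


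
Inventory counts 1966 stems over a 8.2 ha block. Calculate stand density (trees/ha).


Formula: Stand Density = N_trees / Area_ha
Density = 1966 trees / 8.2 ha
Density = 240 trees/ha

240


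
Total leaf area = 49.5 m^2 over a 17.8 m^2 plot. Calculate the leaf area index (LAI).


Formula: LAI = total leaf area / ground area  (dimensionless)
LAI = 49.5 m^2 / 17.8 m^2
LAI = 2.78

2.78


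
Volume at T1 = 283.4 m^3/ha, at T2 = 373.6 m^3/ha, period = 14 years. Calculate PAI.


Formula: PAI = (V_T2 - V_T1) / (T2 - T1)
Volume increment = 373.6 - 283.4 = 90.2 m^3/ha
PAI = 90.2 / 14 = 6.44 m^3/ha/year

6.44


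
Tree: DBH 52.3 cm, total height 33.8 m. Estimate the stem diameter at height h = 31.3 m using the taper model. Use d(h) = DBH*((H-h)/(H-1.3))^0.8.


Taper: d(h) = DBH * ((H - h) / (H - 1.3))^0.8
Numerator = H - h = 33.8 - 31.3 = 2.5 m
Denominator = H - 1.3 = 33.8 - 1.3 = 32.5 m
Ratio = 2.5 / 32.5 = 0.07692
d = 52.3 * 0.07692^0.8 = 6.7 cm

6.7


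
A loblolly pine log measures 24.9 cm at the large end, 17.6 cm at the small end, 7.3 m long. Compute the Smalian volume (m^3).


Smalian: V = (A1 + A2)/2 * L,  A = pi*(D/200)^2
A1 = pi*(24.9/200)^2 = 0.048695 m^2
A2 = pi*(17.6/200)^2 = 0.024328 m^2
V = (0.048695+0.024328)/2*7.3 = 0.2665 m^3

0.2665


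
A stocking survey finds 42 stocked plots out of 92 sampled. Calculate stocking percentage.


Formula: Stocking % = stocked plots / total plots * 100
Stocking = 42 / 92 * 100
Stocking = 0.4565 * 100 = 45.7%

45.7


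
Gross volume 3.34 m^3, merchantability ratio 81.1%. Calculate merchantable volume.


Formula: MV = V_total * (merchantable_pct / 100)
Merchantable fraction = 81.1% / 100 = 0.811
MV = 3.34 m^3 * 0.811 = 2.709 m^3

2.709


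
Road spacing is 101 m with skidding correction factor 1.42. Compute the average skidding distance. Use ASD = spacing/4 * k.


Formula: ASD = (spacing / 4) * correction
Uncorrected distance = spacing / 4 = 101 / 4 = 25.25 m
ASD = 25.25 * 1.42 = 36 m

36


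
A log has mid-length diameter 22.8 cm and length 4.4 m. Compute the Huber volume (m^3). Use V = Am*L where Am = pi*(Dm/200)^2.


Huber: V = Am * L,  Am = pi*(Dm/200)^2
Am = pi*(22.8/200)^2 = 0.040828 m^2
V = 0.040828*4.4 = 0.1796 m^3

0.1796


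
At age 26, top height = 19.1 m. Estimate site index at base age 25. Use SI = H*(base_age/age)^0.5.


Formula: SI = H_dom * (base_age / age)^0.5
Age ratio = 25 / 26 = 0.96154
sqrt(age_ratio) = 0.98058
SI = 19.1 * 0.98058 = 18.7 m

18.7


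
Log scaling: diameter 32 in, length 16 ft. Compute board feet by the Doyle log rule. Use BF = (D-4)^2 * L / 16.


Doyle: BF = (D - 4)^2 * L / 16
Adjusted diameter = 32 - 4 = 28 in
(D-4)^2 = 28^2 = 784
BF = 784 * 16 / 16 = 784 BF

784


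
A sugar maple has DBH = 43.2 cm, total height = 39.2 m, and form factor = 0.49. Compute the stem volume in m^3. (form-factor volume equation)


Formula: V = pi * (DBH/200)^2 * H * ff
Radius = DBH/200 = 43.2/200 = 0.216 m
Radius^2 = 0.216^2 = 0.046656 m^2
V = pi * 0.046656 * 39.2 * 0.49
V = 2.815 m^3

2.815


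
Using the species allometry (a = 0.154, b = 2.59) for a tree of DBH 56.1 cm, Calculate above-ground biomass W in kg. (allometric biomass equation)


Formula: W = a * DBH^b  (allometric power law)
DBH^b = 56.1^2.59 = 33869.8919
W = 0.154 * 33869.8919 = 5216.0 kg

5216.0


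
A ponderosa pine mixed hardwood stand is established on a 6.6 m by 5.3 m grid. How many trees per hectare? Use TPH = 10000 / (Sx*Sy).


Formula: TPH = 10000 m^2/ha / (spacing_x * spacing_y)
Area per tree = 6.6 m * 5.3 m = 34.98 m^2
TPH = 10000 / 34.98 = 286 trees/ha

286


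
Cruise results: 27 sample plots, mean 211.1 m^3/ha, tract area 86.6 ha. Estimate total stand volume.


Formula: Total Volume = Mean Volume per ha * Total Area
Total Volume = 211.1 m^3/ha * 86.6 ha
Total Volume = 18281 m^3

18281


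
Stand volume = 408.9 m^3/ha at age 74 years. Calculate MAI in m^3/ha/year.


Formula: MAI = Total Volume / Stand Age
MAI = 408.9 m^3/ha / 74 years
MAI = 5.53 m^3/ha/year

5.53


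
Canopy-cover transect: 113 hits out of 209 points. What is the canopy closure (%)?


Formula: Canopy closure = covered points / total points * 100
Closure = 113 / 209 * 100
Closure = 0.5407 * 100 = 54.1%

54.1


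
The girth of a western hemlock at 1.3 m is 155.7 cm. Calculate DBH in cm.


Formula: DBH = C / pi
DBH = 155.7 / pi
pi = 3.14159...
DBH = 49.6 cm

49.6


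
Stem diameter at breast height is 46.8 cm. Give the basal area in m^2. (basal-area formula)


Formula: BA = pi * (DBH/2)^2 / 10000  (cm^2 to m^2)
Radius = DBH/2 = 46.8/2 = 23.4 cm
BA = pi * 23.4^2 / 10000
   = 1720.2105 cm^2 / 10000
   = 0.172 m^2

0.172


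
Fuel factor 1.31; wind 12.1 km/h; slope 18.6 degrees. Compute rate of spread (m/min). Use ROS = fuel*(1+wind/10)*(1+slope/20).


Formula: ROS = fuel * (1 + wind/10) * (1 + slope/20)
Wind factor = 1 + 12.1/10 = 2.21
Slope factor = 1 + 18.6/20 = 1.93
ROS = 1.31 * 2.21 * 1.93 = 5.59 m/min

5.59


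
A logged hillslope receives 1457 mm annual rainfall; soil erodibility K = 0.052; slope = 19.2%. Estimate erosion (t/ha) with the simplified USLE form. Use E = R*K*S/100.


Formula: E = R * K * S / 100  (simplified USLE)
R * K = 1457 * 0.052 = 75.764
E = 75.764 * 19.2 / 100 = 14.55 t/ha

14.55


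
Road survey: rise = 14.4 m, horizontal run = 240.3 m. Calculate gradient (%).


Formula: Gradient = rise / run * 100
Gradient = 14.4 / 240.3 * 100 = 6.0%

6.0


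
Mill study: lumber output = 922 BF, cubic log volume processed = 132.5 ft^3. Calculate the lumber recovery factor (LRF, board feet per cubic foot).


Formula: LRF = Lumber Output (BF) / Log Input (ft^3)
LRF = 922 BF / 132.5 ft^3
LRF = 6.96 BF/ft^3

6.96


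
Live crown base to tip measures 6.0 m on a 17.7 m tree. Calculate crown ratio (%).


Formula: Crown Ratio = (Crown Length / Total Height) * 100
CR = (6.0 m / 17.7 m) * 100
CR = 0.339 * 100 = 33.9%

33.9


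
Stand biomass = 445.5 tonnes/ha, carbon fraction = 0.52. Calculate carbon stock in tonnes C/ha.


Formula: Carbon Stock = Biomass * Carbon Fraction
C = 445.5 t/ha * 0.52
C = 231.7 t C/ha

231.7


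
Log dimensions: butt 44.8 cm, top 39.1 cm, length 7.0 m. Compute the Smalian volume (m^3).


Smalian: V = (A1 + A2)/2 * L,  A = pi*(D/200)^2
A1 = pi*(44.8/200)^2 = 0.157633 m^2
A2 = pi*(39.1/200)^2 = 0.120072 m^2
V = (0.157633+0.120072)/2*7.0 = 0.972 m^3

0.972


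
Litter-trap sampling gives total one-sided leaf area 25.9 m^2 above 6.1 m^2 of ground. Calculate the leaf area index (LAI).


Formula: LAI = total leaf area / ground area  (dimensionless)
LAI = 25.9 m^2 / 6.1 m^2
LAI = 4.25

4.25


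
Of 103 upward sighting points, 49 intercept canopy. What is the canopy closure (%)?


Formula: Canopy closure = covered points / total points * 100
Closure = 49 / 103 * 100
Closure = 0.4757 * 100 = 47.6%

47.6


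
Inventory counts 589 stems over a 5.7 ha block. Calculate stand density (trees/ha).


Formula: Stand Density = N_trees / Area_ha
Density = 589 trees / 5.7 ha
Density = 103 trees/ha

103


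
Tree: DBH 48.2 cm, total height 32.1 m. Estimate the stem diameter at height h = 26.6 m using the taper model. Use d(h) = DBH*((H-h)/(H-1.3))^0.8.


Taper: d(h) = DBH * ((H - h) / (H - 1.3))^0.8
Numerator = H - h = 32.1 - 26.6 = 5.5 m
Denominator = H - 1.3 = 32.1 - 1.3 = 30.8 m
Ratio = 5.5 / 30.8 = 0.17857
d = 48.2 * 0.17857^0.8 = 12.1 cm

12.1


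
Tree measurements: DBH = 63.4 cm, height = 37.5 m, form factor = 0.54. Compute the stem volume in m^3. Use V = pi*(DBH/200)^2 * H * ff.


Formula: V = pi * (DBH/200)^2 * H * ff
Radius = DBH/200 = 63.4/200 = 0.317 m
Radius^2 = 0.317^2 = 0.100489 m^2
V = pi * 0.100489 * 37.5 * 0.54
V = 6.393 m^3

6.393


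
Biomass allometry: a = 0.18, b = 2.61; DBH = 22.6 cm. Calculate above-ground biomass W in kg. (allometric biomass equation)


Formula: W = a * DBH^b  (allometric power law)
DBH^b = 22.6^2.61 = 3421.5511
W = 0.18 * 3421.5511 = 615.9 kg

615.9


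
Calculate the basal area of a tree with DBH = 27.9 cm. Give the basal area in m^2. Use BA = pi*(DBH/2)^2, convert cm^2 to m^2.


Formula: BA = pi * (DBH/2)^2 / 10000  (cm^2 to m^2)
Radius = DBH/2 = 27.9/2 = 13.95 cm
BA = pi * 13.95^2 / 10000
   = 611.3618 cm^2 / 10000
   = 0.0611 m^2

0.0611


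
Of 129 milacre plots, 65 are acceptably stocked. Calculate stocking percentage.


Formula: Stocking % = stocked plots / total plots * 100
Stocking = 65 / 129 * 100
Stocking = 0.5039 * 100 = 50.4%

50.4


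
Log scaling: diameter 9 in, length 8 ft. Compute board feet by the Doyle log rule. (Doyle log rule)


Doyle: BF = (D - 4)^2 * L / 16
Adjusted diameter = 9 - 4 = 5 in
(D-4)^2 = 5^2 = 25
BF = 25 * 8 / 16 = 13 BF

13


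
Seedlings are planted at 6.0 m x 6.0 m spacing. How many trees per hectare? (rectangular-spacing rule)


Formula: TPH = 10000 m^2/ha / (spacing_x * spacing_y)
Area per tree = 6.0 m * 6.0 m = 36.0 m^2
TPH = 10000 / 36.0 = 278 trees/ha

278


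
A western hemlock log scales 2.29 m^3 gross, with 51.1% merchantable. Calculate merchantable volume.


Formula: MV = V_total * (merchantable_pct / 100)
Merchantable fraction = 51.1% / 100 = 0.511
MV = 2.29 m^3 * 0.511 = 1.17 m^3

1.17


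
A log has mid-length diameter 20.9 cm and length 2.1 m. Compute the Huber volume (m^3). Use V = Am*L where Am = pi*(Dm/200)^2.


Huber: V = Am * L,  Am = pi*(Dm/200)^2
Am = pi*(20.9/200)^2 = 0.034307 m^2
V = 0.034307*2.1 = 0.072 m^3

0.072


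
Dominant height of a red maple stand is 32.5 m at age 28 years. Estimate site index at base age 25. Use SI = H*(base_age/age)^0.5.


Formula: SI = H_dom * (base_age / age)^0.5
Age ratio = 25 / 28 = 0.89286
sqrt(age_ratio) = 0.94491
SI = 32.5 * 0.94491 = 30.7 m

30.7


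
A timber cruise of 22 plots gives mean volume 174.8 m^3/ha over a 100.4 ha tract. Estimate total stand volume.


Formula: Total Volume = Mean Volume per ha * Total Area
Total Volume = 174.8 m^3/ha * 100.4 ha
Total Volume = 17550 m^3

17550


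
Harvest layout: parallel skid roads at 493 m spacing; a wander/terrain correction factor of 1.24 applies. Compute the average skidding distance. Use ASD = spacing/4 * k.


Formula: ASD = (spacing / 4) * correction
Uncorrected distance = spacing / 4 = 493 / 4 = 123.25 m
ASD = 123.25 * 1.24 = 153 m

153


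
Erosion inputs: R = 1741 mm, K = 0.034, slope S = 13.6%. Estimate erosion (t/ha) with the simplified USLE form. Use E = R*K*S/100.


Formula: E = R * K * S / 100  (simplified USLE)
R * K = 1741 * 0.034 = 59.194
E = 59.194 * 13.6 / 100 = 8.05 t/ha

8.05


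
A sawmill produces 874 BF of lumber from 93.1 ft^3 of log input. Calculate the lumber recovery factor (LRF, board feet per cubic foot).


Formula: LRF = Lumber Output (BF) / Log Input (ft^3)
LRF = 874 BF / 93.1 ft^3
LRF = 9.39 BF/ft^3

9.39


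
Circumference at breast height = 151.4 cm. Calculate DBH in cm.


Formula: DBH = C / pi
DBH = 151.4 / pi
pi = 3.14159...
DBH = 48.2 cm

48.2


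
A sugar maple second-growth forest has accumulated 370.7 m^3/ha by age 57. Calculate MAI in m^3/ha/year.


Formula: MAI = Total Volume / Stand Age
MAI = 370.7 m^3/ha / 57 years
MAI = 6.5 m^3/ha/year

6.5


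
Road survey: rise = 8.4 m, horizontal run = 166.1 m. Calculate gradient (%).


Formula: Gradient = rise / run * 100
Gradient = 8.4 / 166.1 * 100 = 5.1%

5.1


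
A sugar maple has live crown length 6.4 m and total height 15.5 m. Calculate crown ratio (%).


Formula: Crown Ratio = (Crown Length / Total Height) * 100
CR = (6.4 m / 15.5 m) * 100
CR = 0.4129 * 100 = 41.3%

41.3


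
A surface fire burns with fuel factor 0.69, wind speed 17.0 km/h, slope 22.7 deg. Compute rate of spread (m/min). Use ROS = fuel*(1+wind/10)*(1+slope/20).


Formula: ROS = fuel * (1 + wind/10) * (1 + slope/20)
Wind factor = 1 + 17.0/10 = 2.7
Slope factor = 1 + 22.7/20 = 2.135
ROS = 0.69 * 2.7 * 2.135 = 3.98 m/min

3.98


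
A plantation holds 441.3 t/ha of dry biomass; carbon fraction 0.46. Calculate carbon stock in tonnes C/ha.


Formula: Carbon Stock = Biomass * Carbon Fraction
C = 441.3 t/ha * 0.46
C = 203.0 t C/ha

203.0


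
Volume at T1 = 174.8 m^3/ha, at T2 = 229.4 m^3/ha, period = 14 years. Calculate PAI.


Formula: PAI = (V_T2 - V_T1) / (T2 - T1)
Volume increment = 229.4 - 174.8 = 54.6 m^3/ha
PAI = 54.6 / 14 = 3.9 m^3/ha/year

3.9


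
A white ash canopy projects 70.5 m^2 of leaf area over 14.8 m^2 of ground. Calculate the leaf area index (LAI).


Formula: LAI = total leaf area / ground area  (dimensionless)
LAI = 70.5 m^2 / 14.8 m^2
LAI = 4.76

4.76


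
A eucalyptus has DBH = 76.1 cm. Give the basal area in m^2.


Formula: BA = pi * (DBH/2)^2 / 10000  (cm^2 to m^2)
Radius = DBH/2 = 76.1/2 = 38.05 cm
BA = pi * 38.05^2 / 10000
   = 4548.4057 cm^2 / 10000
   = 0.4548 m^2

0.4548


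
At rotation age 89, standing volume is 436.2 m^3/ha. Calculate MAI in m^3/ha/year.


Formula: MAI = Total Volume / Stand Age
MAI = 436.2 m^3/ha / 89 years
MAI = 4.9 m^3/ha/year

4.9


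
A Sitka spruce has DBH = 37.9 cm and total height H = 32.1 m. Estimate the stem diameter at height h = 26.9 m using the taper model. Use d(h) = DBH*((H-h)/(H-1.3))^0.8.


Taper: d(h) = DBH * ((H - h) / (H - 1.3))^0.8
Numerator = H - h = 32.1 - 26.9 = 5.2 m
Denominator = H - 1.3 = 32.1 - 1.3 = 30.8 m
Ratio = 5.2 / 30.8 = 0.16883
d = 37.9 * 0.16883^0.8 = 9.1 cm

9.1


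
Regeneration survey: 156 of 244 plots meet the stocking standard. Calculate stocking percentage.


Formula: Stocking % = stocked plots / total plots * 100
Stocking = 156 / 244 * 100
Stocking = 0.6393 * 100 = 63.9%

63.9


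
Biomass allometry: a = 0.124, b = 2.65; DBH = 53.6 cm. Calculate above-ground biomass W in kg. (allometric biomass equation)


Formula: W = a * DBH^b  (allometric power law)
DBH^b = 53.6^2.65 = 38219.6489
W = 0.124 * 38219.6489 = 4739.2 kg

4739.2


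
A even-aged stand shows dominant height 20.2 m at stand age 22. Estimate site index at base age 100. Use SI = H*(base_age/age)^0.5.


Formula: SI = H_dom * (base_age / age)^0.5
Age ratio = 100 / 22 = 4.54545
sqrt(age_ratio) = 2.13201
SI = 20.2 * 2.13201 = 43.1 m

43.1


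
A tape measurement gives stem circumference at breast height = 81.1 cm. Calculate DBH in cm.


Formula: DBH = C / pi
DBH = 81.1 / pi
pi = 3.14159...
DBH = 25.8 cm

25.8


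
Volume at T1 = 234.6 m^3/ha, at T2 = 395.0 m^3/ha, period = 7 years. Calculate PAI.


Formula: PAI = (V_T2 - V_T1) / (T2 - T1)
Volume increment = 395.0 - 234.6 = 160.4 m^3/ha
PAI = 160.4 / 7 = 22.91 m^3/ha/year

22.91


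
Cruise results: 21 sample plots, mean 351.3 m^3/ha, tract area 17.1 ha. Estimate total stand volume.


Formula: Total Volume = Mean Volume per ha * Total Area
Total Volume = 351.3 m^3/ha * 17.1 ha
Total Volume = 6007 m^3

6007


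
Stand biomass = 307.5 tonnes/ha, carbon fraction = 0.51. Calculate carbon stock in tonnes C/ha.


Formula: Carbon Stock = Biomass * Carbon Fraction
C = 307.5 t/ha * 0.51
C = 156.8 t C/ha

156.8


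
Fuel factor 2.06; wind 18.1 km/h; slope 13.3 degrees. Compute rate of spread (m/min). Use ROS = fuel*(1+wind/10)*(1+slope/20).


Formula: ROS = fuel * (1 + wind/10) * (1 + slope/20)
Wind factor = 1 + 18.1/10 = 2.81
Slope factor = 1 + 13.3/20 = 1.665
ROS = 2.06 * 2.81 * 1.665 = 9.64 m/min

9.64


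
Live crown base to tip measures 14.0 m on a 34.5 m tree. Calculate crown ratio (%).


Formula: Crown Ratio = (Crown Length / Total Height) * 100
CR = (14.0 m / 34.5 m) * 100
CR = 0.4058 * 100 = 40.6%

40.6


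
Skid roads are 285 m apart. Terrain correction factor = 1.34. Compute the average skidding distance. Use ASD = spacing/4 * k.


Formula: ASD = (spacing / 4) * correction
Uncorrected distance = spacing / 4 = 285 / 4 = 71.25 m
ASD = 71.25 * 1.34 = 95 m

95


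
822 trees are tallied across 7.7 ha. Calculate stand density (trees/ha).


Formula: Stand Density = N_trees / Area_ha
Density = 822 trees / 7.7 ha
Density = 107 trees/ha

107


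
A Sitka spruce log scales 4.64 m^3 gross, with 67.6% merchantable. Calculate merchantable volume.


Formula: MV = V_total * (merchantable_pct / 100)
Merchantable fraction = 67.6% / 100 = 0.676
MV = 4.64 m^3 * 0.676 = 3.137 m^3

3.137


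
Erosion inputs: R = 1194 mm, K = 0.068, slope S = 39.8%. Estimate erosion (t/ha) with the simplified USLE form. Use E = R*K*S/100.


Formula: E = R * K * S / 100  (simplified USLE)
R * K = 1194 * 0.068 = 81.192
E = 81.192 * 39.8 / 100 = 32.31 t/ha

32.31


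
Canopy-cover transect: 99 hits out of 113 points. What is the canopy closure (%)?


Formula: Canopy closure = covered points / total points * 100
Closure = 99 / 113 * 100
Closure = 0.8761 * 100 = 87.6%

87.6


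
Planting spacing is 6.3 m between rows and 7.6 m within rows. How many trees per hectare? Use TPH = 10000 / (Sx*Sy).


Formula: TPH = 10000 m^2/ha / (spacing_x * spacing_y)
Area per tree = 6.3 m * 7.6 m = 47.88 m^2
TPH = 10000 / 47.88 = 209 trees/ha

209


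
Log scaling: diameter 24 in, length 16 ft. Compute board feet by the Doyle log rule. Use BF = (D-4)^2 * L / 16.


Doyle: BF = (D - 4)^2 * L / 16
Adjusted diameter = 24 - 4 = 20 in
(D-4)^2 = 20^2 = 400
BF = 400 * 16 / 16 = 400 BF

400


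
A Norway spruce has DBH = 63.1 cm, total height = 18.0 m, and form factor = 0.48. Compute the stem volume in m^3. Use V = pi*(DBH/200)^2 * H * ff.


Formula: V = pi * (DBH/200)^2 * H * ff
Radius = DBH/200 = 63.1/200 = 0.3155 m
Radius^2 = 0.3155^2 = 0.09954025 m^2
V = pi * 0.09954025 * 18.0 * 0.48
V = 2.702 m^3

2.702


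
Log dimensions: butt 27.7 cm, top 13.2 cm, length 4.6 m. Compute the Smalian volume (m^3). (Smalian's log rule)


Smalian: V = (A1 + A2)/2 * L,  A = pi*(D/200)^2
A1 = pi*(27.7/200)^2 = 0.060263 m^2
A2 = pi*(13.2/200)^2 = 0.013685 m^2
V = (0.060263+0.013685)/2*4.6 = 0.1701 m^3

0.1701


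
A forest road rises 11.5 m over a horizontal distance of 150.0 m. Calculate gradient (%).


Formula: Gradient = rise / run * 100
Gradient = 11.5 / 150.0 * 100 = 7.7%

7.7


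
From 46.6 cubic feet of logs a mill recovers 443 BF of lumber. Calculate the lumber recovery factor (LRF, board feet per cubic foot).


Formula: LRF = Lumber Output (BF) / Log Input (ft^3)
LRF = 443 BF / 46.6 ft^3
LRF = 9.51 BF/ft^3

9.51


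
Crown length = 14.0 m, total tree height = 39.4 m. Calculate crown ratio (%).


Formula: Crown Ratio = (Crown Length / Total Height) * 100
CR = (14.0 m / 39.4 m) * 100
CR = 0.3553 * 100 = 35.5%

35.5


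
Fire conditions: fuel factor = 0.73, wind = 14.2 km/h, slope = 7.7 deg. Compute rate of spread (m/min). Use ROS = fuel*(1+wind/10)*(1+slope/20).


Formula: ROS = fuel * (1 + wind/10) * (1 + slope/20)
Wind factor = 1 + 14.2/10 = 2.42
Slope factor = 1 + 7.7/20 = 1.385
ROS = 0.73 * 2.42 * 1.385 = 2.45 m/min

2.45


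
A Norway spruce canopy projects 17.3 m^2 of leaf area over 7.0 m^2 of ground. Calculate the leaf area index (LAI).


Formula: LAI = total leaf area / ground area  (dimensionless)
LAI = 17.3 m^2 / 7.0 m^2
LAI = 2.47

2.47


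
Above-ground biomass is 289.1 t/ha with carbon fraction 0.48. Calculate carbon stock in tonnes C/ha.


Formula: Carbon Stock = Biomass * Carbon Fraction
C = 289.1 t/ha * 0.48
C = 138.8 t C/ha

138.8


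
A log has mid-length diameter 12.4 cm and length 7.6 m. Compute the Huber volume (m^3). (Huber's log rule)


Huber: V = Am * L,  Am = pi*(Dm/200)^2
Am = pi*(12.4/200)^2 = 0.012076 m^2
V = 0.012076*7.6 = 0.0918 m^3

0.0918


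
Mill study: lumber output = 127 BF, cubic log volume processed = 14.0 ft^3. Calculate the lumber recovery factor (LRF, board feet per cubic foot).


Formula: LRF = Lumber Output (BF) / Log Input (ft^3)
LRF = 127 BF / 14.0 ft^3
LRF = 9.07 BF/ft^3

9.07


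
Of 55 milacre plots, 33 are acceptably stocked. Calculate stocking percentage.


Formula: Stocking % = stocked plots / total plots * 100
Stocking = 33 / 55 * 100
Stocking = 0.6 * 100 = 60.0%

60.0


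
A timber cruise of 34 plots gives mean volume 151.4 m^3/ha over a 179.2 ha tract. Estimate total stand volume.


Formula: Total Volume = Mean Volume per ha * Total Area
Total Volume = 151.4 m^3/ha * 179.2 ha
Total Volume = 27131 m^3

27131


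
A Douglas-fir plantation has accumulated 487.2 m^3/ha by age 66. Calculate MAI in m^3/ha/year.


Formula: MAI = Total Volume / Stand Age
MAI = 487.2 m^3/ha / 66 years
MAI = 7.38 m^3/ha/year

7.38


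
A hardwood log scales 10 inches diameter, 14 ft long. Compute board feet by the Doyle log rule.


Doyle: BF = (D - 4)^2 * L / 16
Adjusted diameter = 10 - 4 = 6 in
(D-4)^2 = 6^2 = 36
BF = 36 * 14 / 16 = 32 BF

32


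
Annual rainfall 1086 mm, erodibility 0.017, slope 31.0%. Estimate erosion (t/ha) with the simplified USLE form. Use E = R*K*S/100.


Formula: E = R * K * S / 100  (simplified USLE)
R * K = 1086 * 0.017 = 18.462
E = 18.462 * 31.0 / 100 = 5.72 t/ha

5.72


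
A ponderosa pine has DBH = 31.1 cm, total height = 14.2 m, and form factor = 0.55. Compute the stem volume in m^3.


Formula: V = pi * (DBH/200)^2 * H * ff
Radius = DBH/200 = 31.1/200 = 0.1555 m
Radius^2 = 0.1555^2 = 0.02418025 m^2
V = pi * 0.02418025 * 14.2 * 0.55
V = 0.593 m^3

0.593


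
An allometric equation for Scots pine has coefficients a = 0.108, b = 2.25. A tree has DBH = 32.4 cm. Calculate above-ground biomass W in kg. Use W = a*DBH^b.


Formula: W = a * DBH^b  (allometric power law)
DBH^b = 32.4^2.25 = 2504.5302
W = 0.108 * 2504.5302 = 270.5 kg

270.5


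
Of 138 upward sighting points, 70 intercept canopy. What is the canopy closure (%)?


Formula: Canopy closure = covered points / total points * 100
Closure = 70 / 138 * 100
Closure = 0.5072 * 100 = 50.7%

50.7


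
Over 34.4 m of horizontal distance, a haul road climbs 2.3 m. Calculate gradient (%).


Formula: Gradient = rise / run * 100
Gradient = 2.3 / 34.4 * 100 = 6.7%

6.7


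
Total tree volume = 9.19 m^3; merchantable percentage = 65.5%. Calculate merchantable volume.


Formula: MV = V_total * (merchantable_pct / 100)
Merchantable fraction = 65.5% / 100 = 0.655
MV = 9.19 m^3 * 0.655 = 6.019 m^3

6.019


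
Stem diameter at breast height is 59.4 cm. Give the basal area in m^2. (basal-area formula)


Formula: BA = pi * (DBH/2)^2 / 10000  (cm^2 to m^2)
Radius = DBH/2 = 59.4/2 = 29.7 cm
BA = pi * 29.7^2 / 10000
   = 2771.1675 cm^2 / 10000
   = 0.2771 m^2

0.2771


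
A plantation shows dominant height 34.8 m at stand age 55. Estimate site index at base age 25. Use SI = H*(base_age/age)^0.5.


Formula: SI = H_dom * (base_age / age)^0.5
Age ratio = 25 / 55 = 0.45455
sqrt(age_ratio) = 0.6742
SI = 34.8 * 0.6742 = 23.5 m

23.5


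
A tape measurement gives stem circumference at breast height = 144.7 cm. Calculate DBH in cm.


Formula: DBH = C / pi
DBH = 144.7 / pi
pi = 3.14159...
DBH = 46.1 cm

46.1


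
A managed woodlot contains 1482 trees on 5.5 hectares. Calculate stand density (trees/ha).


Formula: Stand Density = N_trees / Area_ha
Density = 1482 trees / 5.5 ha
Density = 269 trees/ha

269


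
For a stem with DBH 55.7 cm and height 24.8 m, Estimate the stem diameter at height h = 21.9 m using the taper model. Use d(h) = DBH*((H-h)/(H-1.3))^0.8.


Taper: d(h) = DBH * ((H - h) / (H - 1.3))^0.8
Numerator = H - h = 24.8 - 21.9 = 2.9 m
Denominator = H - 1.3 = 24.8 - 1.3 = 23.5 m
Ratio = 2.9 / 23.5 = 0.1234
d = 55.7 * 0.1234^0.8 = 10.4 cm

10.4


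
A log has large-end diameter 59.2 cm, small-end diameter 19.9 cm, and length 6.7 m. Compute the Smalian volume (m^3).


Smalian: V = (A1 + A2)/2 * L,  A = pi*(D/200)^2
A1 = pi*(59.2/200)^2 = 0.275254 m^2
A2 = pi*(19.9/200)^2 = 0.031103 m^2
V = (0.275254+0.031103)/2*6.7 = 1.0263 m^3

1.0263


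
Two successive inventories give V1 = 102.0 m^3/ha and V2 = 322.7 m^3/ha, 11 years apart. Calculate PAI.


Formula: PAI = (V_T2 - V_T1) / (T2 - T1)
Volume increment = 322.7 - 102.0 = 220.7 m^3/ha
PAI = 220.7 / 11 = 20.06 m^3/ha/year

20.06


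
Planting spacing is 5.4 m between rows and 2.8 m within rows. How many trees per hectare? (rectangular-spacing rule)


Formula: TPH = 10000 m^2/ha / (spacing_x * spacing_y)
Area per tree = 5.4 m * 2.8 m = 15.12 m^2
TPH = 10000 / 15.12 = 661 trees/ha

661


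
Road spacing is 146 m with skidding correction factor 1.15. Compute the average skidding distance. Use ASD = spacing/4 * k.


Formula: ASD = (spacing / 4) * correction
Uncorrected distance = spacing / 4 = 146 / 4 = 36.5 m
ASD = 36.5 * 1.15 = 42 m

42


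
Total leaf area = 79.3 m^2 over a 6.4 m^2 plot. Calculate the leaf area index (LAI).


Formula: LAI = total leaf area / ground area  (dimensionless)
LAI = 79.3 m^2 / 6.4 m^2
LAI = 12.39

12.39


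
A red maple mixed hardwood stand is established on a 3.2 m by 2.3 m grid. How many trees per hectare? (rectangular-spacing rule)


Formula: TPH = 10000 m^2/ha / (spacing_x * spacing_y)
Area per tree = 3.2 m * 2.3 m = 7.36 m^2
TPH = 10000 / 7.36 = 1359 trees/ha

1359


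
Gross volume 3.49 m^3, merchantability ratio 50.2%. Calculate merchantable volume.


Formula: MV = V_total * (merchantable_pct / 100)
Merchantable fraction = 50.2% / 100 = 0.502
MV = 3.49 m^3 * 0.502 = 1.752 m^3

1.752


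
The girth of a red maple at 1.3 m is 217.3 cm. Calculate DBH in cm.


Formula: DBH = C / pi
DBH = 217.3 / pi
pi = 3.14159...
DBH = 69.2 cm

69.2


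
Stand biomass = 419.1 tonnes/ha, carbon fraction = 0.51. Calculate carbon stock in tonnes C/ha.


Formula: Carbon Stock = Biomass * Carbon Fraction
C = 419.1 t/ha * 0.51
C = 213.7 t C/ha

213.7


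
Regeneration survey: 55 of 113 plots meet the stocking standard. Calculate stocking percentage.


Formula: Stocking % = stocked plots / total plots * 100
Stocking = 55 / 113 * 100
Stocking = 0.4867 * 100 = 48.7%

48.7


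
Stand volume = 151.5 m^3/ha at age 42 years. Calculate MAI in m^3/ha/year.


Formula: MAI = Total Volume / Stand Age
MAI = 151.5 m^3/ha / 42 years
MAI = 3.61 m^3/ha/year

3.61


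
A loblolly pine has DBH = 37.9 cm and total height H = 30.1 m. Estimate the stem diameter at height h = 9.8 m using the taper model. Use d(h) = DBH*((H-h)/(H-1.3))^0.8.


Taper: d(h) = DBH * ((H - h) / (H - 1.3))^0.8
Numerator = H - h = 30.1 - 9.8 = 20.3 m
Denominator = H - 1.3 = 30.1 - 1.3 = 28.8 m
Ratio = 20.3 / 28.8 = 0.70486
d = 37.9 * 0.70486^0.8 = 28.6 cm

28.6


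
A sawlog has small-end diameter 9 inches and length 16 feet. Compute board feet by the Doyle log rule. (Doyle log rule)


Doyle: BF = (D - 4)^2 * L / 16
Adjusted diameter = 9 - 4 = 5 in
(D-4)^2 = 5^2 = 25
BF = 25 * 16 / 16 = 25 BF

25


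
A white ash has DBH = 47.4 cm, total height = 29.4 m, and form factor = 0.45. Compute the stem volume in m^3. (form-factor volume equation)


Formula: V = pi * (DBH/200)^2 * H * ff
Radius = DBH/200 = 47.4/200 = 0.237 m
Radius^2 = 0.237^2 = 0.056169 m^2
V = pi * 0.056169 * 29.4 * 0.45
V = 2.335 m^3

2.335


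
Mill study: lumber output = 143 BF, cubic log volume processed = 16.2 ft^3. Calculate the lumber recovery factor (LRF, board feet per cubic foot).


Formula: LRF = Lumber Output (BF) / Log Input (ft^3)
LRF = 143 BF / 16.2 ft^3
LRF = 8.83 BF/ft^3

8.83


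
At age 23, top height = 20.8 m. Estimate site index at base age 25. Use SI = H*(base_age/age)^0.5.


Formula: SI = H_dom * (base_age / age)^0.5
Age ratio = 25 / 23 = 1.08696
sqrt(age_ratio) = 1.04257
SI = 20.8 * 1.04257 = 21.7 m

21.7


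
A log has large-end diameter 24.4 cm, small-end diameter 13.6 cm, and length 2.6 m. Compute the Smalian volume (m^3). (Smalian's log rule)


Smalian: V = (A1 + A2)/2 * L,  A = pi*(D/200)^2
A1 = pi*(24.4/200)^2 = 0.046759 m^2
A2 = pi*(13.6/200)^2 = 0.014527 m^2
V = (0.046759+0.014527)/2*2.6 = 0.0797 m^3

0.0797


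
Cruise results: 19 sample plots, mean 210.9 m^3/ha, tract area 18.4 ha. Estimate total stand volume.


Formula: Total Volume = Mean Volume per ha * Total Area
Total Volume = 210.9 m^3/ha * 18.4 ha
Total Volume = 3881 m^3

3881


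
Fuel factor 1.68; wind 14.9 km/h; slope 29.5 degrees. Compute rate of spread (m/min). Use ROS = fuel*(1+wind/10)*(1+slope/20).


Formula: ROS = fuel * (1 + wind/10) * (1 + slope/20)
Wind factor = 1 + 14.9/10 = 2.49
Slope factor = 1 + 29.5/20 = 2.475
ROS = 1.68 * 2.49 * 2.475 = 10.35 m/min

10.35


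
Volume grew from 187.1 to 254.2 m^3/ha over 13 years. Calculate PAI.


Formula: PAI = (V_T2 - V_T1) / (T2 - T1)
Volume increment = 254.2 - 187.1 = 67.1 m^3/ha
PAI = 67.1 / 13 = 5.16 m^3/ha/year

5.16


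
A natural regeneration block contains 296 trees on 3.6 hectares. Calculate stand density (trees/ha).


Formula: Stand Density = N_trees / Area_ha
Density = 296 trees / 3.6 ha
Density = 82 trees/ha

82


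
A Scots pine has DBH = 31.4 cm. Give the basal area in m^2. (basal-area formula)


Formula: BA = pi * (DBH/2)^2 / 10000  (cm^2 to m^2)
Radius = DBH/2 = 31.4/2 = 15.7 cm
BA = pi * 15.7^2 / 10000
   = 774.3712 cm^2 / 10000
   = 0.0774 m^2

0.0774


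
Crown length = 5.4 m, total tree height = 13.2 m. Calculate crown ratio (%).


Formula: Crown Ratio = (Crown Length / Total Height) * 100
CR = (5.4 m / 13.2 m) * 100
CR = 0.4091 * 100 = 40.9%

40.9


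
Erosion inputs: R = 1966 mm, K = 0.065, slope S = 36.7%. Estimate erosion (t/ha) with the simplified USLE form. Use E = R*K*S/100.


Formula: E = R * K * S / 100  (simplified USLE)
R * K = 1966 * 0.065 = 127.79
E = 127.79 * 36.7 / 100 = 46.9 t/ha

46.9
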